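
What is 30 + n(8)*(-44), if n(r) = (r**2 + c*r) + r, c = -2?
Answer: -2434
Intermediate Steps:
n(r) = r**2 - r (n(r) = (r**2 - 2*r) + r = r**2 - r)
30 + n(8)*(-44) = 30 + (8*(-1 + 8))*(-44) = 30 + (8*7)*(-44) = 30 + 56*(-44) = 30 - 2464 = -2434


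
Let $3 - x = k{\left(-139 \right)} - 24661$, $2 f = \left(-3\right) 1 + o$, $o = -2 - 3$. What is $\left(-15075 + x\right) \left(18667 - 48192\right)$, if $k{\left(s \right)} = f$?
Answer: $-283233325$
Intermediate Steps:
$o = -5$ ($o = -2 - 3 = -5$)
$f = -4$ ($f = \frac{\left(-3\right) 1 - 5}{2} = \frac{-3 - 5}{2} = \frac{1}{2} \left(-8\right) = -4$)
$k{\left(s \right)} = -4$
$x = 24668$ ($x = 3 - \left(-4 - 24661\right) = 3 - -24665 = 3 + 24665 = 24668$)
$\left(-15075 + x\right) \left(18667 - 48192\right) = \left(-15075 + 24668\right) \left(18667 - 48192\right) = 9593 \left(-29525\right) = -283233325$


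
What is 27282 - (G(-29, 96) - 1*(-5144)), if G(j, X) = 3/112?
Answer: 2479453/112 ≈ 22138.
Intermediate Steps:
G(j, X) = 3/112 (G(j, X) = 3*(1/112) = 3/112)
27282 - (G(-29, 96) - 1*(-5144)) = 27282 - (3/112 - 1*(-5144)) = 27282 - (3/112 + 5144) = 27282 - 1*576131/112 = 27282 - 576131/112 = 2479453/112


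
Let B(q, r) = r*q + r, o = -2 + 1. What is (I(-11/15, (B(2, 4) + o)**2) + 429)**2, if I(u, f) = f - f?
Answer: 184041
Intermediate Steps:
o = -1
B(q, r) = r + q*r (B(q, r) = q*r + r = r + q*r)
I(u, f) = 0
(I(-11/15, (B(2, 4) + o)**2) + 429)**2 = (0 + 429)**2 = 429**2 = 184041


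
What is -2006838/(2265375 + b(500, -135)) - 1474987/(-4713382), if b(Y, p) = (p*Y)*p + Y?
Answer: 7323961100009/53630627914250 ≈ 0.13656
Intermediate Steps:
b(Y, p) = Y + Y*p² (b(Y, p) = (Y*p)*p + Y = Y*p² + Y = Y + Y*p²)
-2006838/(2265375 + b(500, -135)) - 1474987/(-4713382) = -2006838/(2265375 + 500*(1 + (-135)²)) - 1474987/(-4713382) = -2006838/(2265375 + 500*(1 + 18225)) - 1474987*(-1/4713382) = -2006838/(2265375 + 500*18226) + 1474987/4713382 = -2006838/(2265375 + 9113000) + 1474987/4713382 = -2006838/11378375 + 1474987/4713382 = 7323961100009/53630627914250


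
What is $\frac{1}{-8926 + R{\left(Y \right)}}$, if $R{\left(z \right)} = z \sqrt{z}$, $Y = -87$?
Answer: $\frac{i}{- 8926 i + 87 \sqrt{87}} \approx -0.00011111 + 1.0102 \cdot 10^{-5} i$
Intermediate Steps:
$R{\left(z \right)} = z^{\frac{3}{2}}$
$\frac{1}{-8926 + R{\left(Y \right)}} = \frac{1}{-8926 + \left(-87\right)^{\frac{3}{2}}} = \frac{1}{-8926 - 87 i \sqrt{87}}$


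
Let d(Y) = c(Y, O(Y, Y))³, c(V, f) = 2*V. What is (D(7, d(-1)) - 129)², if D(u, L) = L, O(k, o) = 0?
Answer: 18769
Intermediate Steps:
d(Y) = 8*Y³ (d(Y) = (2*Y)³ = 8*Y³)
(D(7, d(-1)) - 129)² = (8*(-1)³ - 129)² = (8*(-1) - 129)² = (-8 - 129)² = (-137)² = 18769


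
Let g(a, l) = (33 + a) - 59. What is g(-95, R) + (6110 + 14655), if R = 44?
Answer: 20644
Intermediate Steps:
g(a, l) = -26 + a
g(-95, R) + (6110 + 14655) = (-26 - 95) + (6110 + 14655) = -121 + 20765 = 20644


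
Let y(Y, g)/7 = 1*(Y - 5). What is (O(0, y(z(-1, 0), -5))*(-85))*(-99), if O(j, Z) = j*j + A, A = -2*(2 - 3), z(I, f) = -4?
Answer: 16830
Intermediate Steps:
y(Y, g) = -35 + 7*Y (y(Y, g) = 7*(1*(Y - 5)) = 7*(1*(-5 + Y)) = 7*(-5 + Y) = -35 + 7*Y)
A = 2 (A = -2*(-1) = 2)
O(j, Z) = 2 + j² (O(j, Z) = j*j + 2 = j² + 2 = 2 + j²)
(O(0, y(z(-1, 0), -5))*(-85))*(-99) = ((2 + 0²)*(-85))*(-99) = ((2 + 0)*(-85))*(-99) = (2*(-85))*(-99) = -170*(-99) = 16830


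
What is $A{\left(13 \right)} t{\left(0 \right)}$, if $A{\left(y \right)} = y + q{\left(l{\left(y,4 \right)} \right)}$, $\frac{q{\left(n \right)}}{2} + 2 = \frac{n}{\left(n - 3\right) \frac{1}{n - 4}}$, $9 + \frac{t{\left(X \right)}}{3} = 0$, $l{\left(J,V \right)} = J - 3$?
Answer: $- \frac{4941}{7} \approx -705.86$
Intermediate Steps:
$l{\left(J,V \right)} = -3 + J$
$t{\left(X \right)} = -27$ ($t{\left(X \right)} = -27 + 3 \cdot 0 = -27 + 0 = -27$)
$q{\left(n \right)} = -4 + \frac{2 n \left(-4 + n\right)}{-3 + n}$ ($q{\left(n \right)} = -4 + 2 \frac{n}{\left(n - 3\right) \frac{1}{n - 4}} = -4 + 2 \frac{n}{\left(-3 + n\right) \frac{1}{-4 + n}} = -4 + 2 \frac{n}{\frac{1}{-4 + n} \left(-3 + n\right)} = -4 + 2 n \frac{-4 + n}{-3 + n} = -4 + 2 \frac{n \left(-4 + n\right)}{-3 + n} = -4 + \frac{2 n \left(-4 + n\right)}{-3 + n}$)
$A{\left(y \right)} = y + \frac{2 \left(24 + \left(-3 + y\right)^{2} - 6 y\right)}{-6 + y}$ ($A{\left(y \right)} = y + \frac{2 \left(6 + \left(-3 + y\right)^{2} - 6 \left(-3 + y\right)\right)}{-3 + \left(-3 + y\right)} = y + \frac{2 \left(6 + \left(-3 + y\right)^{2} - \left(-18 + 6 y\right)\right)}{-6 + y} = y + \frac{2 \left(24 + \left(-3 + y\right)^{2} - 6 y\right)}{-6 + y}$)
$A{\left(13 \right)} t{\left(0 \right)} = \frac{3 \left(22 + 13^{2} - 130\right)}{-6 + 13} \left(-27\right) = \frac{3 \left(22 + 169 - 130\right)}{7} \left(-27\right) = 3 \cdot \frac{1}{7} \cdot 61 \left(-27\right) = \frac{183}{7} \left(-27\right) = - \frac{4941}{7}$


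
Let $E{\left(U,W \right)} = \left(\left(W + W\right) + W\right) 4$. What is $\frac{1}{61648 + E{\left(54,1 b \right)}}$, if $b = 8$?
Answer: $\frac{1}{61744} \approx 1.6196 \cdot 10^{-5}$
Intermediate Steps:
$E{\left(U,W \right)} = 12 W$ ($E{\left(U,W \right)} = \left(2 W + W\right) 4 = 3 W 4 = 12 W$)
$\frac{1}{61648 + E{\left(54,1 b \right)}} = \frac{1}{61648 + 12 \cdot 1 \cdot 8} = \frac{1}{61648 + 12 \cdot 8} = \frac{1}{61648 + 96} = \frac{1}{61744}$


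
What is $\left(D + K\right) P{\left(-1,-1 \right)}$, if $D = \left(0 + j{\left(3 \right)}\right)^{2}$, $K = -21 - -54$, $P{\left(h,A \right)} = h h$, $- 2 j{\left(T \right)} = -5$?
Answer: $\frac{157}{4} \approx 39.25$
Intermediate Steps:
$j{\left(T \right)} = \frac{5}{2}$ ($j{\left(T \right)} = \left(- \frac{1}{2}\right) \left(-5\right) = \frac{5}{2}$)
$P{\left(h,A \right)} = h^{2}$
$K = 33$ ($K = -21 + 54 = 33$)
$D = \frac{25}{4}$ ($D = \left(0 + \frac{5}{2}\right)^{2} = \left(\frac{5}{2}\right)^{2} = \frac{25}{4} \approx 6.25$)
$\left(D + K\right) P{\left(-1,-1 \right)} = \left(\frac{25}{4} + 33\right) \left(-1\right)^{2} = \frac{157}{4} \cdot 1 = \frac{157}{4}$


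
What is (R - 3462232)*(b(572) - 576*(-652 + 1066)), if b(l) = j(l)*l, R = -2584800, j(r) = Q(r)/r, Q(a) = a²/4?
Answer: 947376409376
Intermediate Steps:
Q(a) = a²/4
j(r) = r/4 (j(r) = (r²/4)/r = r/4)
b(l) = l²/4 (b(l) = (l/4)*l = l²/4)
(R - 3462232)*(b(572) - 576*(-652 + 1066)) = (-2584800 - 3462232)*((¼)*572² - 576*(-652 + 1066)) = -6047032*((¼)*327184 - 576*414) = -6047032*(81796 - 238464) = -6047032*(-156668) = 947376409376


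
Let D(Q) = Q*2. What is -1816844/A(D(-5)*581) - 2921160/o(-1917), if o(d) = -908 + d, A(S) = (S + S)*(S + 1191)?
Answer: 313563290881/303251207 ≈ 1034.0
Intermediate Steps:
D(Q) = 2*Q
A(S) = 2*S*(1191 + S) (A(S) = (2*S)*(1191 + S) = 2*S*(1191 + S))
-1816844/A(D(-5)*581) - 2921160/o(-1917) = -1816844*(-1/(11620*(1191 + (2*(-5))*581))) - 2921160/(-908 - 1917) = -1816844*(-1/(11620*(1191 - 10*581))) - 2921160/(-2825) = -1816844*(-1/(11620*(1191 - 5810))) - 2921160*(-1/2825) = -1816844/(2*(-5810)*(-4619)) + 584232/565 = -1816844/53672780 + 584232/565 = -1816844*1/53672780 + 584232/565 = -454211/13418195 + 584232/565 = 313563290881/303251207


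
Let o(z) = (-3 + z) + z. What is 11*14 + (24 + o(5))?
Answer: 185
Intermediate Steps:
o(z) = -3 + 2*z
11*14 + (24 + o(5)) = 11*14 + (24 + (-3 + 2*5)) = 154 + (24 + (-3 + 10)) = 154 + (24 + 7) = 154 + 31 = 185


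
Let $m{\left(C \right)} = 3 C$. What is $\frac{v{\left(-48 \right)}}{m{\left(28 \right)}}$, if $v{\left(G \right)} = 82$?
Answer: $\frac{41}{42} \approx 0.97619$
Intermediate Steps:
$\frac{v{\left(-48 \right)}}{m{\left(28 \right)}} = \frac{82}{3 \cdot 28} = \frac{82}{84} = 82 \cdot \frac{1}{84} = \frac{41}{42}$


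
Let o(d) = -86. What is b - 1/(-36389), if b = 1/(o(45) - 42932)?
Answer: 6629/1565382002 ≈ 4.2347e-6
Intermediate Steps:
b = -1/43018 (b = 1/(-86 - 42932) = 1/(-43018) = -1/43018 ≈ -2.3246e-5)
b - 1/(-36389) = -1/43018 - 1/(-36389) = -1/43018 - 1*(-1/36389) = -1/43018 + 1/36389 = 6629/1565382002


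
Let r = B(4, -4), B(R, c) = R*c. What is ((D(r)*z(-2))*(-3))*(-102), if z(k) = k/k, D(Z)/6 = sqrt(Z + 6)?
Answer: 1836*I*sqrt(10) ≈ 5805.9*I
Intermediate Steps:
r = -16 (r = 4*(-4) = -16)
D(Z) = 6*sqrt(6 + Z) (D(Z) = 6*sqrt(Z + 6) = 6*sqrt(6 + Z))
z(k) = 1
((D(r)*z(-2))*(-3))*(-102) = (((6*sqrt(6 - 16))*1)*(-3))*(-102) = (((6*sqrt(-10))*1)*(-3))*(-102) = (((6*(I*sqrt(10)))*1)*(-3))*(-102) = (((6*I*sqrt(10))*1)*(-3))*(-102) = ((6*I*sqrt(10))*(-3))*(-102) = -18*I*sqrt(10)*(-102) = 1836*I*sqrt(10)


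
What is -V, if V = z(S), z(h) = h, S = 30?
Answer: -30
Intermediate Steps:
V = 30
-V = -1*30 = -30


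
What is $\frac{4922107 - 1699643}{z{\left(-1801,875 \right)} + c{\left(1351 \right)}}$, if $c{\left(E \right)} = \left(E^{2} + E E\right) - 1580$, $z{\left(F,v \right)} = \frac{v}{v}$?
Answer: $\frac{3222464}{3648823} \approx 0.88315$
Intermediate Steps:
$z{\left(F,v \right)} = 1$
$c{\left(E \right)} = -1580 + 2 E^{2}$ ($c{\left(E \right)} = \left(E^{2} + E^{2}\right) - 1580 = 2 E^{2} - 1580 = -1580 + 2 E^{2}$)
$\frac{4922107 - 1699643}{z{\left(-1801,875 \right)} + c{\left(1351 \right)}} = \frac{4922107 - 1699643}{1 - \left(1580 - 2 \cdot 1351^{2}\right)} = \frac{3222464}{1 + \left(-1580 + 2 \cdot 1825201\right)} = \frac{3222464}{1 + \left(-1580 + 3650402\right)} = \frac{3222464}{1 + 3648822} = \frac{3222464}{3648823}$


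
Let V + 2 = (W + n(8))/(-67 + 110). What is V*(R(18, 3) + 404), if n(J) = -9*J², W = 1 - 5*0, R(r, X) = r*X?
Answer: -302738/43 ≈ -7040.4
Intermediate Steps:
R(r, X) = X*r
W = 1 (W = 1 + 0 = 1)
V = -661/43 (V = -2 + (1 - 9*8²)/(-67 + 110) = -2 + (1 - 9*64)/43 = -2 + (1 - 576)*(1/43) = -2 - 575*1/43 = -2 - 575/43 = -661/43 ≈ -15.372)
V*(R(18, 3) + 404) = -661*(3*18 + 404)/43 = -661*(54 + 404)/43 = -661/43*458 = -302738/43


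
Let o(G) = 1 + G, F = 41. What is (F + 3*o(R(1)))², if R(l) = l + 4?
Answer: 3481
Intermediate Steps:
R(l) = 4 + l
(F + 3*o(R(1)))² = (41 + 3*(1 + (4 + 1)))² = (41 + 3*(1 + 5))² = (41 + 3*6)² = (41 + 18)² = 59² = 3481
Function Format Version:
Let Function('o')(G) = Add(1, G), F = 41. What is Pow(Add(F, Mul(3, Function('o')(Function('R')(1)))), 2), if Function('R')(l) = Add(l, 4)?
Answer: 3481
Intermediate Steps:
Function('R')(l) = Add(4, l)
Pow(Add(F, Mul(3, Function('o')(Function('R')(1)))), 2) = Pow(Add(41, Mul(3, Add(1, Add(4, 1)))), 2) = Pow(Add(41, Mul(3, Add(1, 5))), 2) = Pow(Add(41, Mul(3, 6)), 2) = Pow(Add(41, 18), 2) = Pow(59, 2) = 3481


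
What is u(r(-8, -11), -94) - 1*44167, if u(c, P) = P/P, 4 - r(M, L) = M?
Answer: -44166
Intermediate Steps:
r(M, L) = 4 - M
u(c, P) = 1
u(r(-8, -11), -94) - 1*44167 = 1 - 1*44167 = 1 - 44167 = -44166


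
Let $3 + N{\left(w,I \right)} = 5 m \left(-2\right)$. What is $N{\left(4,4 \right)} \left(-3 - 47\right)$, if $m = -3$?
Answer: $-1350$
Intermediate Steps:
$N{\left(w,I \right)} = 27$ ($N{\left(w,I \right)} = -3 + 5 \left(-3\right) \left(-2\right) = -3 - -30 = -3 + 30 = 27$)
$N{\left(4,4 \right)} \left(-3 - 47\right) = 27 \left(-3 - 47\right) = 27 \left(-50\right) = -1350$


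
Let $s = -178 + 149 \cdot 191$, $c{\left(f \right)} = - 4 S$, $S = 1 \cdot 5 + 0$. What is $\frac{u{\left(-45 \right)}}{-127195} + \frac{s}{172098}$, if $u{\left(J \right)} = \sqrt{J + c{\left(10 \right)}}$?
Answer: $\frac{9427}{57366} - \frac{i \sqrt{65}}{127195} \approx 0.16433 - 6.3385 \cdot 10^{-5} i$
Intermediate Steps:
$S = 5$ ($S = 5 + 0 = 5$)
$c{\left(f \right)} = -20$ ($c{\left(f \right)} = \left(-4\right) 5 = -20$)
$u{\left(J \right)} = \sqrt{-20 + J}$ ($u{\left(J \right)} = \sqrt{J - 20} = \sqrt{-20 + J}$)
$s = 28281$ ($s = -178 + 28459 = 28281$)
$\frac{u{\left(-45 \right)}}{-127195} + \frac{s}{172098} = \frac{\sqrt{-20 - 45}}{-127195} + \frac{28281}{172098} = \sqrt{-65} \left(- \frac{1}{127195}\right) + 28281 \cdot \frac{1}{172098} = i \sqrt{65} \left(- \frac{1}{127195}\right) + \frac{9427}{57366} = - \frac{i \sqrt{65}}{127195} + \frac{9427}{57366} = \frac{9427}{57366} - \frac{i \sqrt{65}}{127195}$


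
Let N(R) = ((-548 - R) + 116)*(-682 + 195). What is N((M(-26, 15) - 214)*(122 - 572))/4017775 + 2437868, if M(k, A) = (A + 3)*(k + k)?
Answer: 9795057336584/4017775 ≈ 2.4379e+6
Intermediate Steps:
M(k, A) = 2*k*(3 + A) (M(k, A) = (3 + A)*(2*k) = 2*k*(3 + A))
N(R) = 210384 + 487*R (N(R) = (-432 - R)*(-487) = 210384 + 487*R)
N((M(-26, 15) - 214)*(122 - 572))/4017775 + 2437868 = (210384 + 487*((2*(-26)*(3 + 15) - 214)*(122 - 572)))/4017775 + 2437868 = (210384 + 487*((2*(-26)*18 - 214)*(-450)))*(1/4017775) + 2437868 = (210384 + 487*((-936 - 214)*(-450)))*(1/4017775) + 2437868 = (210384 + 487*(-1150*(-450)))*(1/4017775) + 2437868 = (210384 + 487*517500)*(1/4017775) + 2437868 = (210384 + 252022500)*(1/4017775) + 2437868 = 252232884*(1/4017775) + 2437868 = 252232884/4017775 + 2437868 = 9795057336584/4017775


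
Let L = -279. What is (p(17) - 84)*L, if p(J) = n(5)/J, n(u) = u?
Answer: 397017/17 ≈ 23354.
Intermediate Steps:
p(J) = 5/J
(p(17) - 84)*L = (5/17 - 84)*(-279) = -1423/17*(-279) = 397017/17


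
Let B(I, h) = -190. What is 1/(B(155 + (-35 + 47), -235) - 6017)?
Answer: -1/6207 ≈ -0.00016111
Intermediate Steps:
1/(B(155 + (-35 + 47), -235) - 6017) = 1/(-190 - 6017) = 1/(-6207) = -1/6207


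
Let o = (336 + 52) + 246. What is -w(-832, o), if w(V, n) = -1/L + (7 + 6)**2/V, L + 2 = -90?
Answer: 283/1472 ≈ 0.19226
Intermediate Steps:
o = 634 (o = 388 + 246 = 634)
L = -92 (L = -2 - 90 = -92)
w(V, n) = 1/92 + 169/V (w(V, n) = -1/(-92) + (7 + 6)**2/V = -1*(-1/92) + 13**2/V = 1/92 + 169/V)
-w(-832, o) = -(15548 - 832)/(92*(-832)) = -(-1)*14716/(92*832) = -1*(-283/1472) = 283/1472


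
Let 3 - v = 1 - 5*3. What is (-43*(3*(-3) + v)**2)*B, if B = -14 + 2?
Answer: 33024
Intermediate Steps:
B = -12
v = 17 (v = 3 - (1 - 5*3) = 3 - (1 - 15) = 3 - 1*(-14) = 3 + 14 = 17)
(-43*(3*(-3) + v)**2)*B = -43*(3*(-3) + 17)**2*(-12) = -43*(-9 + 17)**2*(-12) = -43*8**2*(-12) = -43*64*(-12) = -2752*(-12) = 33024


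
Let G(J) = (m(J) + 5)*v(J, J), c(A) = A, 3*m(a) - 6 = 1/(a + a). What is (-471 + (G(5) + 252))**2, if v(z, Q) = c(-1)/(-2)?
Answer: 167159041/3600 ≈ 46433.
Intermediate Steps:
m(a) = 2 + 1/(6*a) (m(a) = 2 + 1/(3*(a + a)) = 2 + 1/(3*((2*a))) = 2 + (1/(2*a))/3 = 2 + 1/(6*a))
v(z, Q) = 1/2 (v(z, Q) = -1/(-2) = -1*(-1/2) = 1/2)
G(J) = 7/2 + 1/(12*J) (G(J) = ((2 + 1/(6*J)) + 5)*(1/2) = (7 + 1/(6*J))*(1/2) = 7/2 + 1/(12*J))
(-471 + (G(5) + 252))**2 = (-471 + ((1/12)*(1 + 42*5)/5 + 252))**2 = (-471 + ((1/12)*(1/5)*(1 + 210) + 252))**2 = (-471 + ((1/12)*(1/5)*211 + 252))**2 = (-471 + (211/60 + 252))**2 = (-471 + 15331/60)**2 = (-12929/60)**2 = 167159041/3600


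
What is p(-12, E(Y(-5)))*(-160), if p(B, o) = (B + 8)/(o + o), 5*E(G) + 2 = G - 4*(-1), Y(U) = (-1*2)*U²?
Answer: -100/3 ≈ -33.333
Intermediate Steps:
Y(U) = -2*U²
E(G) = ⅖ + G/5 (E(G) = -⅖ + (G - 4*(-1))/5 = -⅖ + (G + 4)/5 = -⅖ + (4 + G)/5 = -⅖ + (⅘ + G/5) = ⅖ + G/5)
p(B, o) = (8 + B)/(2*o) (p(B, o) = (8 + B)/((2*o)) = (8 + B)*(1/(2*o)) = (8 + B)/(2*o))
p(-12, E(Y(-5)))*(-160) = ((8 - 12)/(2*(⅖ + (-2*(-5)²)/5)))*(-160) = ((½)*(-4)/(⅖ + (-2*25)/5))*(-160) = ((½)*(-4)/(⅖ + (⅕)*(-50)))*(-160) = ((½)*(-4)/(⅖ - 10))*(-160) = ((½)*(-4)/(-48/5))*(-160) = ((½)*(-5/48)*(-4))*(-160) = (5/24)*(-160) = -100/3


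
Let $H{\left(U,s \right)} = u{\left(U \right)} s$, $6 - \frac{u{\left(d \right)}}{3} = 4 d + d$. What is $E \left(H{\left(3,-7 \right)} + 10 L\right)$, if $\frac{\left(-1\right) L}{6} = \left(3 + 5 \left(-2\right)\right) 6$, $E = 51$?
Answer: $138159$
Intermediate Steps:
$u{\left(d \right)} = 18 - 15 d$ ($u{\left(d \right)} = 18 - 3 \left(4 d + d\right) = 18 - 3 \cdot 5 d = 18 - 15 d$)
$H{\left(U,s \right)} = s \left(18 - 15 U\right)$ ($H{\left(U,s \right)} = \left(18 - 15 U\right) s = s \left(18 - 15 U\right)$)
$L = 252$ ($L = - 6 \left(3 + 5 \left(-2\right)\right) 6 = - 6 \left(3 - 10\right) 6 = - 6 \left(\left(-7\right) 6\right) = \left(-6\right) \left(-42\right) = 252$)
$E \left(H{\left(3,-7 \right)} + 10 L\right) = 51 \left(3 \left(-7\right) \left(6 - 15\right) + 10 \cdot 252\right) = 51 \left(3 \left(-7\right) \left(6 - 15\right) + 2520\right) = 51 \left(3 \left(-7\right) \left(-9\right) + 2520\right) = 51 \left(189 + 2520\right) = 51 \cdot 2709 = 138159$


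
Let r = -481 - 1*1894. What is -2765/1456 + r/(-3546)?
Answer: -453335/368784 ≈ -1.2293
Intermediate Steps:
r = -2375 (r = -481 - 1894 = -2375)
-2765/1456 + r/(-3546) = -2765/1456 - 2375/(-3546) = -2765*1/1456 - 2375*(-1/3546) = -395/208 + 2375/3546 = -453335/368784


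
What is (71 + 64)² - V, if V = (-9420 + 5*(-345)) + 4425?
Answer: 24945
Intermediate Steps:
V = -6720 (V = (-9420 - 1725) + 4425 = -11145 + 4425 = -6720)
(71 + 64)² - V = (71 + 64)² - 1*(-6720) = 135² + 6720 = 18225 + 6720 = 24945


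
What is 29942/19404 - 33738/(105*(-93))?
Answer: 683287/136710 ≈ 4.9981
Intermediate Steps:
29942/19404 - 33738/(105*(-93)) = 29942*(1/19404) - 33738/(-9765) = 1361/882 - 33738*(-1/9765) = 1361/882 + 11246/3255 = 683287/136710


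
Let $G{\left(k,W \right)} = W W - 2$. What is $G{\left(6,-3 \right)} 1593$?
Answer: $11151$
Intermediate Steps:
$G{\left(k,W \right)} = -2 + W^{2}$ ($G{\left(k,W \right)} = W^{2} - 2 = -2 + W^{2}$)
$G{\left(6,-3 \right)} 1593 = \left(-2 + \left(-3\right)^{2}\right) 1593 = \left(-2 + 9\right) 1593 = 7 \cdot 1593 = 11151$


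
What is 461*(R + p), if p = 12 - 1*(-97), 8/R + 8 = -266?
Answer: 6882269/137 ≈ 50236.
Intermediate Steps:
R = -4/137 (R = 8/(-8 - 266) = 8/(-274) = 8*(-1/274) = -4/137 ≈ -0.029197)
p = 109 (p = 12 + 97 = 109)
461*(R + p) = 461*(-4/137 + 109) = 461*(14929/137) = 6882269/137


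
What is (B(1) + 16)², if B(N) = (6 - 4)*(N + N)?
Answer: 400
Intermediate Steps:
B(N) = 4*N (B(N) = 2*(2*N) = 4*N)
(B(1) + 16)² = (4*1 + 16)² = (4 + 16)² = 20² = 400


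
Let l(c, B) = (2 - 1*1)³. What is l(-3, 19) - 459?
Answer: -458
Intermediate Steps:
l(c, B) = 1 (l(c, B) = (2 - 1)³ = 1³ = 1)
l(-3, 19) - 459 = 1 - 459 = -458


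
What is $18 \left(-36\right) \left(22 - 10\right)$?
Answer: $-7776$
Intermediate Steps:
$18 \left(-36\right) \left(22 - 10\right) = - 648 \left(22 - 10\right) = \left(-648\right) 12 = -7776$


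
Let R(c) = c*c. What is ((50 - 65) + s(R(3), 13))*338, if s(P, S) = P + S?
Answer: 2366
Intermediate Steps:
R(c) = c**2
((50 - 65) + s(R(3), 13))*338 = ((50 - 65) + (3**2 + 13))*338 = (-15 + (9 + 13))*338 = (-15 + 22)*338 = 7*338 = 2366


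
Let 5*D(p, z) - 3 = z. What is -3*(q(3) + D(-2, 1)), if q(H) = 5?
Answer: -87/5 ≈ -17.400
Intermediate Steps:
D(p, z) = ⅗ + z/5
-3*(q(3) + D(-2, 1)) = -3*(5 + (⅗ + (⅕)*1)) = -3*(5 + (⅗ + ⅕)) = -3*(5 + ⅘) = -3*29/5 = -87/5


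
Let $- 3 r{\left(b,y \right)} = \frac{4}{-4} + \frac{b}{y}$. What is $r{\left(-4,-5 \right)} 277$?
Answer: $\frac{277}{15} \approx 18.467$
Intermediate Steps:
$r{\left(b,y \right)} = \frac{1}{3} - \frac{b}{3 y}$ ($r{\left(b,y \right)} = - \frac{\frac{4}{-4} + \frac{b}{y}}{3} = - \frac{4 \left(- \frac{1}{4}\right) + \frac{b}{y}}{3} = - \frac{-1 + \frac{b}{y}}{3} = \frac{1}{3} - \frac{b}{3 y}$)
$r{\left(-4,-5 \right)} 277 = \frac{-5 - -4}{3 \left(-5\right)} 277 = \frac{1}{3} \left(- \frac{1}{5}\right) \left(-5 + 4\right) 277 = \frac{1}{3} \left(- \frac{1}{5}\right) \left(-1\right) 277 = \frac{1}{15} \cdot 277 = \frac{277}{15}$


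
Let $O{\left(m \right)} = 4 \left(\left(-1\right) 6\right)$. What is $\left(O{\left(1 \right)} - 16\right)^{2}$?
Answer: $1600$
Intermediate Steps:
$O{\left(m \right)} = -24$ ($O{\left(m \right)} = 4 \left(-6\right) = -24$)
$\left(O{\left(1 \right)} - 16\right)^{2} = \left(-24 - 16\right)^{2} = \left(-40\right)^{2} = 1600$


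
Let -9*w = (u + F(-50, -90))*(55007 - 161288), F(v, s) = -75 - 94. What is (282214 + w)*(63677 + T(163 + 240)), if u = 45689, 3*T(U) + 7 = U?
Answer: 34318260088246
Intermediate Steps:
T(U) = -7/3 + U/3
F(v, s) = -169
w = 537545680 (w = -(45689 - 169)*(55007 - 161288)/9 = -45520*(-106281)/9 = -1/9*(-4837911120) = 537545680)
(282214 + w)*(63677 + T(163 + 240)) = (282214 + 537545680)*(63677 + (-7/3 + (163 + 240)/3)) = 537827894*(63677 + (-7/3 + (1/3)*403)) = 537827894*(63677 + (-7/3 + 403/3)) = 537827894*(63677 + 132) = 537827894*63809 = 34318260088246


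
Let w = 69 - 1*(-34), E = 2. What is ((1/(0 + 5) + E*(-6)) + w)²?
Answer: 207936/25 ≈ 8317.4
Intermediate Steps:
w = 103 (w = 69 + 34 = 103)
((1/(0 + 5) + E*(-6)) + w)² = ((1/(0 + 5) + 2*(-6)) + 103)² = ((1/5 - 12) + 103)² = ((⅕ - 12) + 103)² = (-59/5 + 103)² = (456/5)² = 207936/25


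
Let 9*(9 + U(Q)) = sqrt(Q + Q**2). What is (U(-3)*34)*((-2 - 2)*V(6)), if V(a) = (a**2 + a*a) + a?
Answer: 95472 - 3536*sqrt(6)/3 ≈ 92585.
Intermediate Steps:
V(a) = a + 2*a**2 (V(a) = (a**2 + a**2) + a = 2*a**2 + a = a + 2*a**2)
U(Q) = -9 + sqrt(Q + Q**2)/9
(U(-3)*34)*((-2 - 2)*V(6)) = ((-9 + sqrt(-3*(1 - 3))/9)*34)*((-2 - 2)*(6*(1 + 2*6))) = ((-9 + sqrt(-3*(-2))/9)*34)*(-24*(1 + 12)) = ((-9 + sqrt(6)/9)*34)*(-24*13) = (-306 + 34*sqrt(6)/9)*(-4*78) = (-306 + 34*sqrt(6)/9)*(-312) = 95472 - 3536*sqrt(6)/3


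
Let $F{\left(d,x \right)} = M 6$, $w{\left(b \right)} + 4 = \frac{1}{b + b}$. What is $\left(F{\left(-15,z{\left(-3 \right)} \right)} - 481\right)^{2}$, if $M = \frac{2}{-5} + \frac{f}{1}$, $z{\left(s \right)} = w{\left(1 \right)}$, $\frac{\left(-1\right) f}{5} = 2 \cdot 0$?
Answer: $\frac{5841889}{25} \approx 2.3368 \cdot 10^{5}$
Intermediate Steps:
$f = 0$ ($f = - 5 \cdot 2 \cdot 0 = \left(-5\right) 0 = 0$)
$w{\left(b \right)} = -4 + \frac{1}{2 b}$ ($w{\left(b \right)} = -4 + \frac{1}{b + b} = -4 + \frac{1}{2 b}$)
$z{\left(s \right)} = - \frac{7}{2}$ ($z{\left(s \right)} = -4 + \frac{1}{2 \cdot 1} = -4 + \frac{1}{2} \cdot 1 = -4 + \frac{1}{2} = - \frac{7}{2}$)
$M = - \frac{2}{5}$ ($M = \frac{2}{-5} + \frac{0}{1} = 2 \left(- \frac{1}{5}\right) + 0 \cdot 1 = - \frac{2}{5} + 0 = - \frac{2}{5} \approx -0.4$)
$F{\left(d,x \right)} = - \frac{12}{5}$ ($F{\left(d,x \right)} = \left(- \frac{2}{5}\right) 6 = - \frac{12}{5}$)
$\left(F{\left(-15,z{\left(-3 \right)} \right)} - 481\right)^{2} = \left(- \frac{12}{5} - 481\right)^{2} = \left(- \frac{2417}{5}\right)^{2} = \frac{5841889}{25}$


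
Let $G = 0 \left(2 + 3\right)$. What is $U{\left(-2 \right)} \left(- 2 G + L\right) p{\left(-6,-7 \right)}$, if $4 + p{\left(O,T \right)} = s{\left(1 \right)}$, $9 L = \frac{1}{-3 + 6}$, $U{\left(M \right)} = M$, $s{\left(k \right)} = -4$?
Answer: $\frac{16}{27} \approx 0.59259$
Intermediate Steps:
$L = \frac{1}{27}$ ($L = \frac{1}{9 \left(-3 + 6\right)} = \frac{1}{9 \cdot 3} = \frac{1}{9} \cdot \frac{1}{3} = \frac{1}{27} \approx 0.037037$)
$p{\left(O,T \right)} = -8$ ($p{\left(O,T \right)} = -4 - 4 = -8$)
$G = 0$ ($G = 0 \cdot 5 = 0$)
$U{\left(-2 \right)} \left(- 2 G + L\right) p{\left(-6,-7 \right)} = - 2 \left(\left(-2\right) 0 + \frac{1}{27}\right) \left(-8\right) = - 2 \left(0 + \frac{1}{27}\right) \left(-8\right) = \left(-2\right) \frac{1}{27} \left(-8\right) = \left(- \frac{2}{27}\right) \left(-8\right) = \frac{16}{27}$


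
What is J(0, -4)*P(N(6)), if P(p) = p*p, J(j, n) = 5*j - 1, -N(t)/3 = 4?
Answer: -144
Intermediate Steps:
N(t) = -12 (N(t) = -3*4 = -12)
J(j, n) = -1 + 5*j
P(p) = p**2
J(0, -4)*P(N(6)) = (-1 + 5*0)*(-12)**2 = (-1 + 0)*144 = -1*144 = -144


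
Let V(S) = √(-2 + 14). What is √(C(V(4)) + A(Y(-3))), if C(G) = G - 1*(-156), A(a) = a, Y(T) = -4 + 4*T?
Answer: √(140 + 2*√3) ≈ 11.978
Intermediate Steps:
V(S) = 2*√3 (V(S) = √12 = 2*√3)
C(G) = 156 + G (C(G) = G + 156 = 156 + G)
√(C(V(4)) + A(Y(-3))) = √((156 + 2*√3) + (-4 + 4*(-3))) = √((156 + 2*√3) + (-4 - 12)) = √((156 + 2*√3) - 16) = √(140 + 2*√3)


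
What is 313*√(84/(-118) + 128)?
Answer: 313*√443090/59 ≈ 3531.3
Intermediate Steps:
313*√(84/(-118) + 128) = 313*√(84*(-1/118) + 128) = 313*√(-42/59 + 128) = 313*√(7510/59) = 313*(√443090/59) = 313*√443090/59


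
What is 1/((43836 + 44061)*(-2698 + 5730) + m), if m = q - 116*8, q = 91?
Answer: 1/266502867 ≈ 3.7523e-9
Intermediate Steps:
m = -837 (m = 91 - 116*8 = 91 - 928 = -837)
1/((43836 + 44061)*(-2698 + 5730) + m) = 1/((43836 + 44061)*(-2698 + 5730) - 837) = 1/(87897*3032 - 837) = 1/(266503704 - 837) = 1/266502867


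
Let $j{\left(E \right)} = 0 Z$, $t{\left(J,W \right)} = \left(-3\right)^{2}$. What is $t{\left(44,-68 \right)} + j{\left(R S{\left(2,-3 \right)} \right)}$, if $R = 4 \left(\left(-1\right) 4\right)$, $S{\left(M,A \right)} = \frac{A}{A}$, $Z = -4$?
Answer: $9$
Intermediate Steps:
$S{\left(M,A \right)} = 1$
$R = -16$ ($R = 4 \left(-4\right) = -16$)
$t{\left(J,W \right)} = 9$
$j{\left(E \right)} = 0$ ($j{\left(E \right)} = 0 \left(-4\right) = 0$)
$t{\left(44,-68 \right)} + j{\left(R S{\left(2,-3 \right)} \right)} = 9 + 0 = 9$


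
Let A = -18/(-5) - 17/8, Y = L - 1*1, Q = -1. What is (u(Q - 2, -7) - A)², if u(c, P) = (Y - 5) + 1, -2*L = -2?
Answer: 47961/1600 ≈ 29.976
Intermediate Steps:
L = 1 (L = -½*(-2) = 1)
Y = 0 (Y = 1 - 1*1 = 1 - 1 = 0)
u(c, P) = -4 (u(c, P) = (0 - 5) + 1 = -5 + 1 = -4)
A = 59/40 (A = -18*(-⅕) - 17*⅛ = 18/5 - 17/8 = 59/40 ≈ 1.4750)
(u(Q - 2, -7) - A)² = (-4 - 1*59/40)² = (-4 - 59/40)² = (-219/40)² = 47961/1600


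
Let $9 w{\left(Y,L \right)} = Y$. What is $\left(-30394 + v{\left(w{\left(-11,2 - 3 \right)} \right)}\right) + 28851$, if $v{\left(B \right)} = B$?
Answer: $- \frac{13898}{9} \approx -1544.2$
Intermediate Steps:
$w{\left(Y,L \right)} = \frac{Y}{9}$
$\left(-30394 + v{\left(w{\left(-11,2 - 3 \right)} \right)}\right) + 28851 = \left(-30394 + \frac{1}{9} \left(-11\right)\right) + 28851 = \left(-30394 - \frac{11}{9}\right) + 28851 = - \frac{273557}{9} + 28851 = - \frac{13898}{9}$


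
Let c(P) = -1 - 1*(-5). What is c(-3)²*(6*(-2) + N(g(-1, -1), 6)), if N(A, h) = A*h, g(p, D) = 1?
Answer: -96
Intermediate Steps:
c(P) = 4 (c(P) = -1 + 5 = 4)
c(-3)²*(6*(-2) + N(g(-1, -1), 6)) = 4²*(6*(-2) + 1*6) = 16*(-12 + 6) = 16*(-6) = -96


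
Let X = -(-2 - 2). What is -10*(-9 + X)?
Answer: 50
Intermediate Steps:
X = 4 (X = -1*(-4) = 4)
-10*(-9 + X) = -10*(-9 + 4) = -10*(-5) = 50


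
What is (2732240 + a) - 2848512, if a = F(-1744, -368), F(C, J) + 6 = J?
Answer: -116646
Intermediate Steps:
F(C, J) = -6 + J
a = -374 (a = -6 - 368 = -374)
(2732240 + a) - 2848512 = (2732240 - 374) - 2848512 = 2731866 - 2848512 = -116646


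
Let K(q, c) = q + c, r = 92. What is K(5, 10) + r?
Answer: 107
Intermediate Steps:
K(q, c) = c + q
K(5, 10) + r = (10 + 5) + 92 = 15 + 92 = 107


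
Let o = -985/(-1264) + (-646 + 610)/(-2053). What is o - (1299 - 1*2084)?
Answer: 2039136429/2594992 ≈ 785.80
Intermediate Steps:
o = 2067709/2594992 (o = -985*(-1/1264) - 36*(-1/2053) = 985/1264 + 36/2053 = 2067709/2594992 ≈ 0.79681)
o - (1299 - 1*2084) = 2067709/2594992 - (1299 - 1*2084) = 2067709/2594992 - (1299 - 2084) = 2067709/2594992 - 1*(-785) = 2067709/2594992 + 785 = 2039136429/2594992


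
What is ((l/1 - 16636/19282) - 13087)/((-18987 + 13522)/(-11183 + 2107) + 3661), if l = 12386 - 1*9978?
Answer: -311502106444/106798823447 ≈ -2.9167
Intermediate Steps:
l = 2408 (l = 12386 - 9978 = 2408)
((l/1 - 16636/19282) - 13087)/((-18987 + 13522)/(-11183 + 2107) + 3661) = ((2408/1 - 16636/19282) - 13087)/((-18987 + 13522)/(-11183 + 2107) + 3661) = ((2408*1 - 16636*1/19282) - 13087)/(-5465/(-9076) + 3661) = ((2408 - 8318/9641) - 13087)/(-5465*(-1/9076) + 3661) = (23207210/9641 - 13087)/(5465/9076 + 3661) = -102964557/(9641*33232701/9076) = -102964557/9641*9076/33232701 = -311502106444/106798823447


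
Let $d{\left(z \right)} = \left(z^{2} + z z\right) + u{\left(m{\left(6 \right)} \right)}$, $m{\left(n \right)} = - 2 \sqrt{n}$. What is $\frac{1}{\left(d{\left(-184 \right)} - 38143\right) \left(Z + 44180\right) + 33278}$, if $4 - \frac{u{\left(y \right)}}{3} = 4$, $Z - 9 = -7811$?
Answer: $\frac{1}{1075694360} \approx 9.2963 \cdot 10^{-10}$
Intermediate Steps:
$Z = -7802$ ($Z = 9 - 7811 = -7802$)
$u{\left(y \right)} = 0$ ($u{\left(y \right)} = 12 - 12 = 0$)
$d{\left(z \right)} = 2 z^{2}$ ($d{\left(z \right)} = \left(z^{2} + z z\right) + 0 = \left(z^{2} + z^{2}\right) + 0 = 2 z^{2} + 0 = 2 z^{2}$)
$\frac{1}{\left(d{\left(-184 \right)} - 38143\right) \left(Z + 44180\right) + 33278} = \frac{1}{\left(2 \left(-184\right)^{2} - 38143\right) \left(-7802 + 44180\right) + 33278} = \frac{1}{\left(2 \cdot 33856 - 38143\right) 36378 + 33278} = \frac{1}{\left(67712 - 38143\right) 36378 + 33278} = \frac{1}{29569 \cdot 36378 + 33278} = \frac{1}{1075661082 + 33278} = \frac{1}{1075694360}$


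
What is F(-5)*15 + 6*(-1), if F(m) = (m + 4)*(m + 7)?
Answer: -36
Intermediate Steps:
F(m) = (4 + m)*(7 + m)
F(-5)*15 + 6*(-1) = (28 + (-5)² + 11*(-5))*15 + 6*(-1) = (28 + 25 - 55)*15 - 6 = -2*15 - 6 = -30 - 6 = -36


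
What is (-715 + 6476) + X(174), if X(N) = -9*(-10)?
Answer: 5851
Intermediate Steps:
X(N) = 90
(-715 + 6476) + X(174) = (-715 + 6476) + 90 = 5761 + 90 = 5851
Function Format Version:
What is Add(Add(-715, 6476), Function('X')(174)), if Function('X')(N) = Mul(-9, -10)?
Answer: 5851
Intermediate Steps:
Function('X')(N) = 90
Add(Add(-715, 6476), Function('X')(174)) = Add(Add(-715, 6476), 90) = Add(5761, 90) = 5851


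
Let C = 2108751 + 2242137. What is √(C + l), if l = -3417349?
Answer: √933539 ≈ 966.20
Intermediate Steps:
C = 4350888
√(C + l) = √(4350888 - 3417349) = √933539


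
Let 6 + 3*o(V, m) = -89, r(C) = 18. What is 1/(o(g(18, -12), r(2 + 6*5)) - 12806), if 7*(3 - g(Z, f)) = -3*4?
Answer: -3/38513 ≈ -7.7896e-5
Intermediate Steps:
g(Z, f) = 33/7 (g(Z, f) = 3 - (-3)*4/7 = 3 - 1/7*(-12) = 3 + 12/7 = 33/7)
o(V, m) = -95/3 (o(V, m) = -2 + (1/3)*(-89) = -2 - 89/3 = -95/3)
1/(o(g(18, -12), r(2 + 6*5)) - 12806) = 1/(-95/3 - 12806) = 1/(-38513/3) = -3/38513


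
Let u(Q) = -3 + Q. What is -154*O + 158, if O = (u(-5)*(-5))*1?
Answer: -6002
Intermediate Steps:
O = 40 (O = ((-3 - 5)*(-5))*1 = -8*(-5)*1 = 40*1 = 40)
-154*O + 158 = -154*40 + 158 = -6160 + 158 = -6002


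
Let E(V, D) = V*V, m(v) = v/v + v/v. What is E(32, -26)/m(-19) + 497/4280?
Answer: 2191857/4280 ≈ 512.12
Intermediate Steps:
m(v) = 2 (m(v) = 1 + 1 = 2)
E(V, D) = V²
E(32, -26)/m(-19) + 497/4280 = 32²/2 + 497/4280 = 1024*(½) + 497*(1/4280) = 512 + 497/4280 = 2191857/4280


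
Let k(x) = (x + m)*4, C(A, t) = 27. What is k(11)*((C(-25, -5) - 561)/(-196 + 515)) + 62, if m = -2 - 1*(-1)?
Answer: -1582/319 ≈ -4.9592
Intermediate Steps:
m = -1 (m = -2 + 1 = -1)
k(x) = -4 + 4*x (k(x) = (x - 1)*4 = (-1 + x)*4 = -4 + 4*x)
k(11)*((C(-25, -5) - 561)/(-196 + 515)) + 62 = (-4 + 4*11)*((27 - 561)/(-196 + 515)) + 62 = (-4 + 44)*(-534/319) + 62 = 40*(-534*1/319) + 62 = 40*(-534/319) + 62 = -21360/319 + 62 = -1582/319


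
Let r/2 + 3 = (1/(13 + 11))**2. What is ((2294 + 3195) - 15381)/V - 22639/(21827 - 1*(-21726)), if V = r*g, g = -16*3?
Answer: -2624055209/75216031 ≈ -34.887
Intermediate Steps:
g = -48
r = -1727/288 (r = -6 + 2*(1/(13 + 11))**2 = -6 + 2*(1/24)**2 = -6 + 2*(1/576) = -6 + 1/288 = -1727/288 ≈ -5.9965)
V = 1727/6 (V = -1727/288*(-48) = 1727/6 ≈ 287.83)
((2294 + 3195) - 15381)/V - 22639/(21827 - 1*(-21726)) = ((2294 + 3195) - 15381)/(1727/6) - 22639/(21827 - 1*(-21726)) = (5489 - 15381)*(6/1727) - 22639/(21827 + 21726) = -9892*6/1727 - 22639/43553 = -59352/1727 - 22639*1/43553 = -59352/1727 - 22639/43553 = -2624055209/75216031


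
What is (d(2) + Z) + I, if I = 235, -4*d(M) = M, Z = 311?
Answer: 1091/2 ≈ 545.50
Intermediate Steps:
d(M) = -M/4
(d(2) + Z) + I = (-¼*2 + 311) + 235 = (-½ + 311) + 235 = 621/2 + 235 = 1091/2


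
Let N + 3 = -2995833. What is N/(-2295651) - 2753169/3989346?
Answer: 625679021693/1017571792694 ≈ 0.61487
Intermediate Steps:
N = -2995836 (N = -3 - 2995833 = -2995836)
N/(-2295651) - 2753169/3989346 = -2995836/(-2295651) - 2753169/3989346 = -2995836*(-1/2295651) - 2753169*1/3989346 = 998612/765217 - 917723/1329782 = 625679021693/1017571792694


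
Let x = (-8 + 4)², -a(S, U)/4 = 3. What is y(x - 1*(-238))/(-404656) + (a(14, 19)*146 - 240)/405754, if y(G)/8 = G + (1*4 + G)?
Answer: -77126348/5130962207 ≈ -0.015032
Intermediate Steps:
a(S, U) = -12 (a(S, U) = -4*3 = -12)
x = 16 (x = (-4)² = 16)
y(G) = 32 + 16*G (y(G) = 8*(G + (1*4 + G)) = 8*(G + (4 + G)) = 8*(4 + 2*G) = 32 + 16*G)
y(x - 1*(-238))/(-404656) + (a(14, 19)*146 - 240)/405754 = (32 + 16*(16 - 1*(-238)))/(-404656) + (-12*146 - 240)/405754 = (32 + 16*(16 + 238))*(-1/404656) + (-1752 - 240)*(1/405754) = (32 + 16*254)*(-1/404656) - 1992*1/405754 = (32 + 4064)*(-1/404656) - 996/202877 = 4096*(-1/404656) - 996/202877 = -256/25291 - 996/202877 = -77126348/5130962207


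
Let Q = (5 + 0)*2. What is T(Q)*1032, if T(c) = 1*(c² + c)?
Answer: 113520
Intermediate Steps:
Q = 10 (Q = 5*2 = 10)
T(c) = c + c² (T(c) = 1*(c + c²) = c + c²)
T(Q)*1032 = (10*(1 + 10))*1032 = (10*11)*1032 = 110*1032 = 113520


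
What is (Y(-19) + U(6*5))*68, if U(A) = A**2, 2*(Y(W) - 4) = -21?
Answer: 60758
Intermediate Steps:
Y(W) = -13/2 (Y(W) = 4 + (1/2)*(-21) = 4 - 21/2 = -13/2)
(Y(-19) + U(6*5))*68 = (-13/2 + (6*5)**2)*68 = (-13/2 + 30**2)*68 = (-13/2 + 900)*68 = (1787/2)*68 = 60758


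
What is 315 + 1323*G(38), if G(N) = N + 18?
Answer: 74403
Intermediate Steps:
G(N) = 18 + N
315 + 1323*G(38) = 315 + 1323*(18 + 38) = 315 + 1323*56 = 315 + 74088 = 74403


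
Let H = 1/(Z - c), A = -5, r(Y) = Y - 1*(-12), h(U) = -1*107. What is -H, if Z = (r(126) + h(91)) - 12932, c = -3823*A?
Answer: 1/32016 ≈ 3.1234e-5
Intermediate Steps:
h(U) = -107
r(Y) = 12 + Y (r(Y) = Y + 12 = 12 + Y)
c = 19115 (c = -3823*(-5) = 19115)
Z = -12901 (Z = ((12 + 126) - 107) - 12932 = (138 - 107) - 12932 = 31 - 12932 = -12901)
H = -1/32016 (H = 1/(-12901 - 1*19115) = 1/(-12901 - 19115) = 1/(-32016) = -1/32016 ≈ -3.1234e-5)
-H = -1*(-1/32016) = 1/32016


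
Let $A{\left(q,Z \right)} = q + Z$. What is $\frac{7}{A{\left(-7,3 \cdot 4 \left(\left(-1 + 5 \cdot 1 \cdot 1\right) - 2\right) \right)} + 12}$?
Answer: $\frac{7}{29} \approx 0.24138$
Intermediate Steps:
$A{\left(q,Z \right)} = Z + q$
$\frac{7}{A{\left(-7,3 \cdot 4 \left(\left(-1 + 5 \cdot 1 \cdot 1\right) - 2\right) \right)} + 12} = \frac{7}{\left(3 \cdot 4 \left(\left(-1 + 5 \cdot 1 \cdot 1\right) - 2\right) - 7\right) + 12} = \frac{7}{\left(12 \left(\left(-1 + 5 \cdot 1\right) - 2\right) - 7\right) + 12} = \frac{7}{\left(12 \left(\left(-1 + 5\right) - 2\right) - 7\right) + 12} = \frac{7}{\left(12 \left(4 - 2\right) - 7\right) + 12} = \frac{7}{\left(12 \cdot 2 - 7\right) + 12} = \frac{7}{\left(24 - 7\right) + 12} = \frac{7}{17 + 12} = \frac{7}{29}$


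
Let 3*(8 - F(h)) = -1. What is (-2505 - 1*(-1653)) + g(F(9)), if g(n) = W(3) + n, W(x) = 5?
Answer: -2516/3 ≈ -838.67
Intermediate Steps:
F(h) = 25/3 (F(h) = 8 - 1/3*(-1) = 8 + 1/3 = 25/3)
g(n) = 5 + n
(-2505 - 1*(-1653)) + g(F(9)) = (-2505 - 1*(-1653)) + (5 + 25/3) = (-2505 + 1653) + 40/3 = -852 + 40/3 = -2516/3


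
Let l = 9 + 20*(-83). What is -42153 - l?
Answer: -40502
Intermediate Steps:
l = -1651 (l = 9 - 1660 = -1651)
-42153 - l = -42153 - 1*(-1651) = -42153 + 1651 = -40502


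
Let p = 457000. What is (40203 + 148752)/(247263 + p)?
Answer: 188955/704263 ≈ 0.26830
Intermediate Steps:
(40203 + 148752)/(247263 + p) = (40203 + 148752)/(247263 + 457000) = 188955/704263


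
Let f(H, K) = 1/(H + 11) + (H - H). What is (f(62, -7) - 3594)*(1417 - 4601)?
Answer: 835357424/73 ≈ 1.1443e+7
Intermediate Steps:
f(H, K) = 1/(11 + H) (f(H, K) = 1/(11 + H) + 0 = 1/(11 + H))
(f(62, -7) - 3594)*(1417 - 4601) = (1/(11 + 62) - 3594)*(1417 - 4601) = (1/73 - 3594)*(-3184) = -262361/73*(-3184) = 835357424/73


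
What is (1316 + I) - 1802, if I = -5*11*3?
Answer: -651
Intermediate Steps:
I = -165 (I = -55*3 = -165)
(1316 + I) - 1802 = (1316 - 165) - 1802 = 1151 - 1802 = -651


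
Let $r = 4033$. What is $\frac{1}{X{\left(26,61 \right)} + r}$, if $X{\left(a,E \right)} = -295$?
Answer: $\frac{1}{3738} \approx 0.00026752$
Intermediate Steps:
$\frac{1}{X{\left(26,61 \right)} + r} = \frac{1}{-295 + 4033} = \frac{1}{3738}$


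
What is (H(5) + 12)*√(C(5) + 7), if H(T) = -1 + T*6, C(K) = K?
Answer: 82*√3 ≈ 142.03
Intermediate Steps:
H(T) = -1 + 6*T
(H(5) + 12)*√(C(5) + 7) = ((-1 + 6*5) + 12)*√(5 + 7) = ((-1 + 30) + 12)*√12 = (29 + 12)*(2*√3) = 41*(2*√3) = 82*√3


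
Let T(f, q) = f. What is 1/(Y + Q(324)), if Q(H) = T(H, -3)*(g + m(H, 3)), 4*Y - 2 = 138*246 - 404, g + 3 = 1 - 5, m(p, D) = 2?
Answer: 2/13533 ≈ 0.00014779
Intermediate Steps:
g = -7 (g = -3 + (1 - 5) = -3 - 4 = -7)
Y = 16773/2 (Y = ½ + (138*246 - 404)/4 = ½ + (33948 - 404)/4 = ½ + (¼)*33544 = ½ + 8386 = 16773/2 ≈ 8386.5)
Q(H) = -5*H (Q(H) = H*(-7 + 2) = H*(-5) = -5*H)
1/(Y + Q(324)) = 1/(16773/2 - 5*324) = 1/(16773/2 - 1620) = 1/(13533/2) = 2/13533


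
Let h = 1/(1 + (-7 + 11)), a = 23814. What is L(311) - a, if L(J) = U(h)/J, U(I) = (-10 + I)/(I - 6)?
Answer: -214778417/9019 ≈ -23814.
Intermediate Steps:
h = ⅕ (h = 1/(1 + 4) = 1/5 = ⅕ ≈ 0.20000)
U(I) = (-10 + I)/(-6 + I)
L(J) = 49/(29*J) (L(J) = ((-10 + ⅕)/(-6 + ⅕))/J = (-49/5/(-29/5))/J = (-5/29*(-49/5))/J = 49/(29*J))
L(311) - a = (49/29)/311 - 1*23814 = (49/29)*(1/311) - 23814 = 49/9019 - 23814 = -214778417/9019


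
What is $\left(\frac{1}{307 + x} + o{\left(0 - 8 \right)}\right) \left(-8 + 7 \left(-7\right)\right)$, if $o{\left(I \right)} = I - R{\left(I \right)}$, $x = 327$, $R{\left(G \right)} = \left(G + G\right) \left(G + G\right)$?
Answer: $\frac{9540375}{634} \approx 15048.0$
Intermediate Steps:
$R{\left(G \right)} = 4 G^{2}$ ($R{\left(G \right)} = 2 G 2 G = 4 G^{2}$)
$o{\left(I \right)} = I - 4 I^{2}$
$\left(\frac{1}{307 + x} + o{\left(0 - 8 \right)}\right) \left(-8 + 7 \left(-7\right)\right) = \left(\frac{1}{307 + 327} + \left(0 - 8\right) \left(1 - 4 \left(0 - 8\right)\right)\right) \left(-8 + 7 \left(-7\right)\right) = \left(\frac{1}{634} + \left(0 - 8\right) \left(1 - 4 \left(0 - 8\right)\right)\right) \left(-8 - 49\right) = \left(\frac{1}{634} - 8 \left(1 - -32\right)\right) \left(-57\right) = \left(\frac{1}{634} - 8 \left(1 + 32\right)\right) \left(-57\right) = \left(\frac{1}{634} - 264\right) \left(-57\right) = \left(- \frac{167375}{634}\right) \left(-57\right) = \frac{9540375}{634}$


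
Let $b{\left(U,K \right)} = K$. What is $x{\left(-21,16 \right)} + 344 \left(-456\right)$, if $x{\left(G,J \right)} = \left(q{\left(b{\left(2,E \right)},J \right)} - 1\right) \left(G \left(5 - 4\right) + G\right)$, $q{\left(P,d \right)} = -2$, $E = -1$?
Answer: $-156738$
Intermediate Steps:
$x{\left(G,J \right)} = - 6 G$ ($x{\left(G,J \right)} = \left(-2 - 1\right) \left(G \left(5 - 4\right) + G\right) = - 3 \left(G 1 + G\right) = - 3 \left(G + G\right) = - 3 \cdot 2 G = - 6 G$)
$x{\left(-21,16 \right)} + 344 \left(-456\right) = \left(-6\right) \left(-21\right) + 344 \left(-456\right) = 126 - 156864 = -156738$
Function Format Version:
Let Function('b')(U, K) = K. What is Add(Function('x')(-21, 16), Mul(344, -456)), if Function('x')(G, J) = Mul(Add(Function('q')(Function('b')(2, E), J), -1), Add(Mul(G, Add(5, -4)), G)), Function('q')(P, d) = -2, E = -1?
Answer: -156738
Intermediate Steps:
Function('x')(G, J) = Mul(-6, G) (Function('x')(G, J) = Mul(Add(-2, -1), Add(Mul(G, Add(5, -4)), G)) = Mul(-3, Add(Mul(G, 1), G)) = Mul(-3, Add(G, G)) = Mul(-3, Mul(2, G)) = Mul(-6, G))
Add(Function('x')(-21, 16), Mul(344, -456)) = Add(Mul(-6, -21), Mul(344, -456)) = Add(126, -156864) = -156738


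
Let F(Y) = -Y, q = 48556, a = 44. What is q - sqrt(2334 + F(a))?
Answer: 48556 - sqrt(2290) ≈ 48508.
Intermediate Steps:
q - sqrt(2334 + F(a)) = 48556 - sqrt(2334 - 1*44) = 48556 - sqrt(2334 - 44) = 48556 - sqrt(2290)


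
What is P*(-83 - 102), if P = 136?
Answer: -25160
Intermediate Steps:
P*(-83 - 102) = 136*(-83 - 102) = 136*(-185) = -25160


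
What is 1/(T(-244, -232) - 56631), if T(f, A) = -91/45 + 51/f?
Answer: -10980/621832879 ≈ -1.7657e-5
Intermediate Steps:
T(f, A) = -91/45 + 51/f (T(f, A) = -91*1/45 + 51/f = -91/45 + 51/f)
1/(T(-244, -232) - 56631) = 1/((-91/45 + 51/(-244)) - 56631) = 1/((-91/45 + 51*(-1/244)) - 56631) = 1/((-91/45 - 51/244) - 56631) = 1/(-24499/10980 - 56631) = 1/(-621832879/10980) = -10980/621832879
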